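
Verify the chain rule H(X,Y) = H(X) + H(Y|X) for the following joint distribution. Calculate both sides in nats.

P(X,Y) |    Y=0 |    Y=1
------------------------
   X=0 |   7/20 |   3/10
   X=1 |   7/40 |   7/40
H(X,Y) = 1.3387, H(X) = 0.6474, H(Y|X) = 0.6912 (all in nats)

Chain rule: H(X,Y) = H(X) + H(Y|X)

Left side — joint entropy directly:
H(X,Y) = -Σ p(x,y) log p(x,y) = 1.3387 nats

Right side — compute H(Y|X) from the conditional distributions:
P(X) = (13/20, 7/20), so H(X) = 0.6474 nats
H(Y|X) = Σ_x P(X=x) · H(Y|X=x):
  P(Y|X=0) = (7/13, 6/13), H(Y|X=0) = 0.6902, weight P(X=0) = 13/20
  P(Y|X=1) = (1/2, 1/2), H(Y|X=1) = 0.6931, weight P(X=1) = 7/20
H(Y|X) = 0.6912 nats

H(X) + H(Y|X) = 0.6474 + 0.6912 = 1.3387 nats

Both sides equal 1.3387 nats. ✓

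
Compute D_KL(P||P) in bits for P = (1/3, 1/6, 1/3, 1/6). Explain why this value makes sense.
0.0000 bits

KL divergence satisfies the Gibbs inequality: D_KL(P||Q) ≥ 0 for all distributions P, Q.

D_KL(P||Q) = Σ p(x) log(p(x)/q(x))
Each term is p(x) × log_2(p(x)/p(x)) = p(x) × log_2(1) = 0, so the sum is 0.
D_KL(P||Q) = 0.0000 bits

When P = Q, the KL divergence is exactly 0, as there is no 'divergence' between identical distributions.

This non-negativity is a fundamental property: relative entropy cannot be negative because it measures how different Q is from P.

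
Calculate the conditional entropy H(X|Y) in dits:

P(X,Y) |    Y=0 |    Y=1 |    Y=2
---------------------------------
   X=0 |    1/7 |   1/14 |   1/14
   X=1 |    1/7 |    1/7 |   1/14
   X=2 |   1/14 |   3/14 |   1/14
0.4541 dits

Using the chain rule: H(X|Y) = H(X,Y) - H(Y)

First, compute H(X,Y) = 0.9149 dits

Marginal P(Y) = (5/14, 3/7, 3/14)
H(Y) = 0.4608 dits

H(X|Y) = H(X,Y) - H(Y) = 0.9149 - 0.4608 = 0.4541 dits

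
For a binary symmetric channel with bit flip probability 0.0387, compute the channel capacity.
0.7637 bits

For a binary symmetric channel (BSC) with error probability p:
Capacity C = 1 - H(p) bits per symbol

where H(p) = -p log₂(p) - (1-p) log₂(1-p) is the binary entropy function.

H(0.0387) = 0.2363 bits
C = 1 - 0.2363 = 0.7637 bits per symbol

This means we can reliably transmit up to 0.7637 bits of information per channel use.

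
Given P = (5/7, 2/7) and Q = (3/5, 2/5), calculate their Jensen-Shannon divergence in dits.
0.0032 dits

Jensen-Shannon divergence is:
JSD(P||Q) = 0.5 × D_KL(P||M) + 0.5 × D_KL(Q||M)
where M = 0.5 × (P + Q) is the mixture distribution.

M = 0.5 × (5/7, 2/7) + 0.5 × (3/5, 2/5) = (23/35, 12/35)

D_KL(P||M) = 0.0032 dits
D_KL(Q||M) = 0.0031 dits

JSD(P||Q) = 0.5 × 0.0032 + 0.5 × 0.0031 = 0.0032 dits

Unlike KL divergence, JSD is symmetric and bounded: 0 ≤ JSD ≤ log(2).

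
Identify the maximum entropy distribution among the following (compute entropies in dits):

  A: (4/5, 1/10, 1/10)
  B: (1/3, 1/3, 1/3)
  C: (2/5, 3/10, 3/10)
B

For a discrete distribution over n outcomes, entropy is maximized by the uniform distribution.

Computing entropies:
H(A) = 0.2775 dits
H(B) = 0.4771 dits
H(C) = 0.4729 dits

The uniform distribution (where all probabilities equal 1/3) achieves the maximum entropy of log_10(3) = 0.4771 dits.

Distribution B has the highest entropy.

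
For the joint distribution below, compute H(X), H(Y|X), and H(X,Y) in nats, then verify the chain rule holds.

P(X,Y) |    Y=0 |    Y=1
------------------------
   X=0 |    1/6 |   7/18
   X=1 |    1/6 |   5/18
H(X,Y) = 1.3204, H(X) = 0.6870, H(Y|X) = 0.6334 (all in nats)

Chain rule: H(X,Y) = H(X) + H(Y|X)

Left side — joint entropy directly:
H(X,Y) = -Σ p(x,y) log p(x,y) = 1.3204 nats

Right side — compute H(Y|X) from the conditional distributions:
P(X) = (5/9, 4/9), so H(X) = 0.6870 nats
H(Y|X) = Σ_x P(X=x) · H(Y|X=x):
  P(Y|X=0) = (3/10, 7/10), H(Y|X=0) = 0.6109, weight P(X=0) = 5/9
  P(Y|X=1) = (3/8, 5/8), H(Y|X=1) = 0.6616, weight P(X=1) = 4/9
H(Y|X) = 0.6334 nats

H(X) + H(Y|X) = 0.6870 + 0.6334 = 1.3204 nats

Both sides equal 1.3204 nats. ✓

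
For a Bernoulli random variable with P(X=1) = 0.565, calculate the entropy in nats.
0.6847 nats

The binary entropy function is:
H(p) = -p log(p) - (1-p) log(1-p)

H(0.565) = -0.565 × log_e(0.565) - 0.435 × log_e(0.435)
H(0.565) = 0.6847 nats

Note: Binary entropy is maximized at p=0.5 (H=1 bit) and minimized at p=0 or p=1 (H=0).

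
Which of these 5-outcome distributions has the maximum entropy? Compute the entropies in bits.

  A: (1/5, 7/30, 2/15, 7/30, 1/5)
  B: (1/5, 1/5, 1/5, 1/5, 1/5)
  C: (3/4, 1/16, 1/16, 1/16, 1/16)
B

For a discrete distribution over n outcomes, entropy is maximized by the uniform distribution.

Computing entropies:
H(A) = 2.2961 bits
H(B) = 2.3219 bits
H(C) = 1.3113 bits

The uniform distribution (where all probabilities equal 1/5) achieves the maximum entropy of log_2(5) = 2.3219 bits.

Distribution B has the highest entropy.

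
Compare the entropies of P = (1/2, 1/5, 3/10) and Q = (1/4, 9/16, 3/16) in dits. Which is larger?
P

Computing entropies in dits:
H(P) = 0.4472
H(Q) = 0.4274

Distribution P has higher entropy.

Intuition: The distribution closer to uniform (more spread out) has higher entropy.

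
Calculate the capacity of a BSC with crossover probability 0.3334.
0.0816 bits

For a binary symmetric channel (BSC) with error probability p:
Capacity C = 1 - H(p) bits per symbol

where H(p) = -p log₂(p) - (1-p) log₂(1-p) is the binary entropy function.

H(0.3334) = 0.9184 bits
C = 1 - 0.9184 = 0.0816 bits per symbol

This means we can reliably transmit up to 0.0816 bits of information per channel use.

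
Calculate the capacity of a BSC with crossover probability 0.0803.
0.5968 bits

For a binary symmetric channel (BSC) with error probability p:
Capacity C = 1 - H(p) bits per symbol

where H(p) = -p log₂(p) - (1-p) log₂(1-p) is the binary entropy function.

H(0.0803) = 0.4032 bits
C = 1 - 0.4032 = 0.5968 bits per symbol

This means we can reliably transmit up to 0.5968 bits of information per channel use.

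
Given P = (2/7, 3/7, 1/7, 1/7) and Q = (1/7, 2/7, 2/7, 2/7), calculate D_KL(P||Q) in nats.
0.1738 nats

KL divergence: D_KL(P||Q) = Σ p(x) log(p(x)/q(x))

Computing term by term:
  x=0: 2/7 × log_e[(2/7)/(1/7)] = 2/7 × 0.6931 = 0.1980
  x=1: 3/7 × log_e[(3/7)/(2/7)] = 3/7 × 0.4055 = 0.1738
  x=2: 1/7 × log_e[(1/7)/(2/7)] = 1/7 × -0.6931 = -0.0990
  x=3: 1/7 × log_e[(1/7)/(2/7)] = 1/7 × -0.6931 = -0.0990

D_KL(P||Q) = 0.1738 nats

Note: KL divergence is always non-negative and equals 0 iff P = Q.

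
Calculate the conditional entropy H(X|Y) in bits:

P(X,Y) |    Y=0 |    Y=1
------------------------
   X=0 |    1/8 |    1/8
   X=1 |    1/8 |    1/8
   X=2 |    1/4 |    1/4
1.5000 bits

Using the chain rule: H(X|Y) = H(X,Y) - H(Y)

First, compute H(X,Y) = 2.5000 bits

Marginal P(Y) = (1/2, 1/2)
H(Y) = 1.0000 bits

H(X|Y) = H(X,Y) - H(Y) = 2.5000 - 1.0000 = 1.5000 bits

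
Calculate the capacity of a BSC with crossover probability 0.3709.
0.0486 bits

For a binary symmetric channel (BSC) with error probability p:
Capacity C = 1 - H(p) bits per symbol

where H(p) = -p log₂(p) - (1-p) log₂(1-p) is the binary entropy function.

H(0.3709) = 0.9514 bits
C = 1 - 0.9514 = 0.0486 bits per symbol

This means we can reliably transmit up to 0.0486 bits of information per channel use.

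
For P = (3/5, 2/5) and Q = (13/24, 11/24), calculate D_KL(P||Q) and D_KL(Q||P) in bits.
D_KL(P||Q) = 0.0100, D_KL(Q||P) = 0.0101

KL divergence is not symmetric: D_KL(P||Q) ≠ D_KL(Q||P) in general.

D_KL(P||Q) = 0.0100 bits
D_KL(Q||P) = 0.0101 bits

No, they are not equal!

This asymmetry is why KL divergence is not a true distance metric.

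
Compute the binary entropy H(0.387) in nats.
0.6674 nats

The binary entropy function is:
H(p) = -p log(p) - (1-p) log(1-p)

H(0.387) = -0.387 × log_e(0.387) - 0.613 × log_e(0.613)
H(0.387) = 0.6674 nats

Note: Binary entropy is maximized at p=0.5 (H=1 bit) and minimized at p=0 or p=1 (H=0).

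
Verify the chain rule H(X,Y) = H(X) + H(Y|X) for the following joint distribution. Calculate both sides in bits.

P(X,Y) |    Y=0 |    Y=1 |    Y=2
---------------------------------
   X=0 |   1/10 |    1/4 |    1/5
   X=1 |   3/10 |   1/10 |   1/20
H(X,Y) = 2.3660, H(X) = 0.9928, H(Y|X) = 1.3732 (all in bits)

Chain rule: H(X,Y) = H(X) + H(Y|X)

Left side — joint entropy directly:
H(X,Y) = -Σ p(x,y) log p(x,y) = 2.3660 bits

Right side — compute H(Y|X) from the conditional distributions:
P(X) = (11/20, 9/20), so H(X) = 0.9928 bits
H(Y|X) = Σ_x P(X=x) · H(Y|X=x):
  P(Y|X=0) = (2/11, 5/11, 4/11), H(Y|X=0) = 1.4949, weight P(X=0) = 11/20
  P(Y|X=1) = (2/3, 2/9, 1/9), H(Y|X=1) = 1.2244, weight P(X=1) = 9/20
H(Y|X) = 1.3732 bits

H(X) + H(Y|X) = 0.9928 + 1.3732 = 2.3660 bits

Both sides equal 2.3660 bits. ✓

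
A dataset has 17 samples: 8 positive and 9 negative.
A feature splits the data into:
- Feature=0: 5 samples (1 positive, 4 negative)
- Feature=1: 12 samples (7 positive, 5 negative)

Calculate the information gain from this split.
0.0935 bits

Information Gain = H(Y) - H(Y|Feature)

Before split:
P(positive) = 8/17 = 0.4706
H(Y) = 0.9975 bits

After split:
Feature=0: H = 0.7219 bits (weight = 5/17)
Feature=1: H = 0.9799 bits (weight = 12/17)
H(Y|Feature) = (5/17)×0.7219 + (12/17)×0.9799 = 0.9040 bits

Information Gain = 0.9975 - 0.9040 = 0.0935 bits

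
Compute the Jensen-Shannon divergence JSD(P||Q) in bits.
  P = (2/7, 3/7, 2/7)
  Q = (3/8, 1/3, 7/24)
0.0087 bits

Jensen-Shannon divergence is:
JSD(P||Q) = 0.5 × D_KL(P||M) + 0.5 × D_KL(Q||M)
where M = 0.5 × (P + Q) is the mixture distribution.

M = 0.5 × (2/7, 3/7, 2/7) + 0.5 × (3/8, 1/3, 7/24) = (0.330357, 8/21, 0.28869)

D_KL(P||M) = 0.0087 bits
D_KL(Q||M) = 0.0087 bits

JSD(P||Q) = 0.5 × 0.0087 + 0.5 × 0.0087 = 0.0087 bits

Unlike KL divergence, JSD is symmetric and bounded: 0 ≤ JSD ≤ log(2).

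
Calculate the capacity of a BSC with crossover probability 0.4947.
0.0001 bits

For a binary symmetric channel (BSC) with error probability p:
Capacity C = 1 - H(p) bits per symbol

where H(p) = -p log₂(p) - (1-p) log₂(1-p) is the binary entropy function.

H(0.4947) = 0.9999 bits
C = 1 - 0.9999 = 0.0001 bits per symbol

This means we can reliably transmit up to 0.0001 bits of information per channel use.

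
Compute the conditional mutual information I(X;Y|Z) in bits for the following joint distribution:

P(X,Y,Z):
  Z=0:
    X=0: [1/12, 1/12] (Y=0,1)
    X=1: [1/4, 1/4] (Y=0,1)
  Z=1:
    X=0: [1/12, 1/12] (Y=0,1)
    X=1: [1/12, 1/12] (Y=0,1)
0.0000 bits

Conditional mutual information: I(X;Y|Z) = H(X|Z) + H(Y|Z) - H(X,Y|Z)

H(Z) = 0.9183
H(X,Z) = 1.7925 → H(X|Z) = 0.8742
H(Y,Z) = 1.9183 → H(Y|Z) = 1.0000
H(X,Y,Z) = 2.7925 → H(X,Y|Z) = 1.8742

I(X;Y|Z) = 0.8742 + 1.0000 - 1.8742 = 0.0000 bits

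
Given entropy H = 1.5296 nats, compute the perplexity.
4.6163

Perplexity is e^H (or exp(H) for natural log).

H = 1.5296 nats
Perplexity = e^1.5296 = 4.6163

Interpretation: The model's uncertainty is equivalent to choosing uniformly among 4.6 options.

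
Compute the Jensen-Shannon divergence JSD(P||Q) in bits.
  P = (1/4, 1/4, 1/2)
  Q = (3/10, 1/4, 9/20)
0.0026 bits

Jensen-Shannon divergence is:
JSD(P||Q) = 0.5 × D_KL(P||M) + 0.5 × D_KL(Q||M)
where M = 0.5 × (P + Q) is the mixture distribution.

M = 0.5 × (1/4, 1/4, 1/2) + 0.5 × (3/10, 1/4, 9/20) = (11/40, 1/4, 19/40)

D_KL(P||M) = 0.0026 bits
D_KL(Q||M) = 0.0026 bits

JSD(P||Q) = 0.5 × 0.0026 + 0.5 × 0.0026 = 0.0026 bits

Unlike KL divergence, JSD is symmetric and bounded: 0 ≤ JSD ≤ log(2).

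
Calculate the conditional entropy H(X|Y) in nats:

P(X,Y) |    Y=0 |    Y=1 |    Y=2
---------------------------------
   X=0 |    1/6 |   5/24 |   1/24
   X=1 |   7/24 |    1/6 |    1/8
0.6518 nats

Using the chain rule: H(X|Y) = H(X,Y) - H(Y)

First, compute H(X,Y) = 1.6758 nats

Marginal P(Y) = (11/24, 3/8, 1/6)
H(Y) = 1.0240 nats

H(X|Y) = H(X,Y) - H(Y) = 1.6758 - 1.0240 = 0.6518 nats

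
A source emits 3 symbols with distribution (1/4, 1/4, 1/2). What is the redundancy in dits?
0.0256 dits

Redundancy measures how far a source is from maximum entropy:
R = H_max - H(X)

Maximum entropy for 3 symbols: H_max = log_10(3) = 0.4771 dits
Actual entropy: H(X) = 0.4515 dits
Redundancy: R = 0.4771 - 0.4515 = 0.0256 dits

This redundancy represents potential for compression: the source could be compressed by 0.0256 dits per symbol.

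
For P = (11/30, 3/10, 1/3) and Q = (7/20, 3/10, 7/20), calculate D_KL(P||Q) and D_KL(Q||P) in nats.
D_KL(P||Q) = 0.0008, D_KL(Q||P) = 0.0008

KL divergence is not symmetric: D_KL(P||Q) ≠ D_KL(Q||P) in general.

D_KL(P||Q) = 0.0008 nats
D_KL(Q||P) = 0.0008 nats

In this case they happen to be equal (to 4 decimal places).

This asymmetry is why KL divergence is not a true distance metric.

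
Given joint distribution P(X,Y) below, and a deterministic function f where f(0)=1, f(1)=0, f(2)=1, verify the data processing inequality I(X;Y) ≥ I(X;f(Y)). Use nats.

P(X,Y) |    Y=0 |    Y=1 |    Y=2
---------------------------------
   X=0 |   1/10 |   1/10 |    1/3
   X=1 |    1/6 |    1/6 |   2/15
I(X;Y) = 0.0589, I(X;f(Y)) = 0.0184, inequality holds: 0.0589 ≥ 0.0184

Data Processing Inequality: For any Markov chain X → Y → Z, we have I(X;Y) ≥ I(X;Z).

Here Z = f(Y) is a deterministic function of Y, forming X → Y → Z.

Original I(X;Y) = 0.0589 nats

After applying f:
P(X,Z) where Z=f(Y):
- P(X,Z=0) = P(X,Y=1)
- P(X,Z=1) = P(X,Y=0) + P(X,Y=2)

I(X;Z) = I(X;f(Y)) = 0.0184 nats

Verification: 0.0589 ≥ 0.0184 ✓

Information cannot be created by processing; the function f can only lose information about X.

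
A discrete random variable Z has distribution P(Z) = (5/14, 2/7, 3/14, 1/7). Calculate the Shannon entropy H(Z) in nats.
1.3337 nats

Shannon entropy is H(X) = -Σ p(x) log p(x).

For P = (5/14, 2/7, 3/14, 1/7):
H = -5/14 × log_e(5/14) -2/7 × log_e(2/7) -3/14 × log_e(3/14) -1/7 × log_e(1/7)
H = 1.3337 nats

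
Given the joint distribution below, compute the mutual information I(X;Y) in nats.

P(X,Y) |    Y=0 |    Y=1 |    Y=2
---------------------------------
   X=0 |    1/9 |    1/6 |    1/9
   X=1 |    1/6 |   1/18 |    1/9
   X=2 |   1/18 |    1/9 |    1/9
0.0488 nats

Mutual information: I(X;Y) = H(X) + H(Y) - H(X,Y)

Marginals:
P(X) = (7/18, 1/3, 5/18), H(X) = 1.0893 nats
P(Y) = (1/3, 1/3, 1/3), H(Y) = 1.0986 nats

Joint entropy: H(X,Y) = 2.1391 nats

I(X;Y) = 1.0893 + 1.0986 - 2.1391 = 0.0488 nats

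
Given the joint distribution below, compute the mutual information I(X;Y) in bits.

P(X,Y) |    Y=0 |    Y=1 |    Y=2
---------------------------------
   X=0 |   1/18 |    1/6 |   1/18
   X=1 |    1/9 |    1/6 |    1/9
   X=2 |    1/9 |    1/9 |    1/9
0.0321 bits

Mutual information: I(X;Y) = H(X) + H(Y) - H(X,Y)

Marginals:
P(X) = (5/18, 7/18, 1/3), H(X) = 1.5715 bits
P(Y) = (5/18, 4/9, 5/18), H(Y) = 1.5466 bits

Joint entropy: H(X,Y) = 3.0860 bits

I(X;Y) = 1.5715 + 1.5466 - 3.0860 = 0.0321 bits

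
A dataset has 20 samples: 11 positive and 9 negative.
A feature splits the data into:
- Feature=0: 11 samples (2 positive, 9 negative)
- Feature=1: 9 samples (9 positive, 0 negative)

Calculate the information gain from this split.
0.6166 bits

Information Gain = H(Y) - H(Y|Feature)

Before split:
P(positive) = 11/20 = 0.5500
H(Y) = 0.9928 bits

After split:
Feature=0: H = 0.6840 bits (weight = 11/20)
Feature=1: H = 0.0000 bits (weight = 9/20)
H(Y|Feature) = (11/20)×0.6840 + (9/20)×0.0000 = 0.3762 bits

Information Gain = 0.9928 - 0.3762 = 0.6166 bits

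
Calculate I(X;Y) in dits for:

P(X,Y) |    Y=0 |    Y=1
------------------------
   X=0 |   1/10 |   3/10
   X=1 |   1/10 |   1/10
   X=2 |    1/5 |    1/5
0.0140 dits

Mutual information: I(X;Y) = H(X) + H(Y) - H(X,Y)

Marginals:
P(X) = (2/5, 1/5, 2/5), H(X) = 0.4581 dits
P(Y) = (2/5, 3/5), H(Y) = 0.2923 dits

Joint entropy: H(X,Y) = 0.7365 dits

I(X;Y) = 0.4581 + 0.2923 - 0.7365 = 0.0140 dits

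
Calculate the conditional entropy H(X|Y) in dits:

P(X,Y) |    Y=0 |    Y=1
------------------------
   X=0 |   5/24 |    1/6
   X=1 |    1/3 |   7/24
0.2872 dits

Using the chain rule: H(X|Y) = H(X,Y) - H(Y)

First, compute H(X,Y) = 0.5867 dits

Marginal P(Y) = (13/24, 11/24)
H(Y) = 0.2995 dits

H(X|Y) = H(X,Y) - H(Y) = 0.5867 - 0.2995 = 0.2872 dits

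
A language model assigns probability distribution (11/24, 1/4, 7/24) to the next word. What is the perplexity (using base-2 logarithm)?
2.8966

Perplexity is 2^H (or exp(H) for natural log).

First, H = -Σ p log p = 1.5343 bits
Perplexity = 2^1.5343 = 2.8966

Interpretation: The model's uncertainty is equivalent to choosing uniformly among 2.9 options.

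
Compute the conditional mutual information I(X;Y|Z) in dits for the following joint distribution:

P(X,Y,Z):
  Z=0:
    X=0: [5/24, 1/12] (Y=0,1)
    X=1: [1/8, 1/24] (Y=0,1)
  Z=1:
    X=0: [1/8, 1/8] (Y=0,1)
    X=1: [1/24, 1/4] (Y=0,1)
0.0181 dits

Conditional mutual information: I(X;Y|Z) = H(X|Z) + H(Y|Z) - H(X,Y|Z)

H(Z) = 0.2995
H(X,Z) = 0.5924 → H(X|Z) = 0.2928
H(Y,Z) = 0.5614 → H(Y|Z) = 0.2618
H(X,Y,Z) = 0.8360 → H(X,Y|Z) = 0.5365

I(X;Y|Z) = 0.2928 + 0.2618 - 0.5365 = 0.0181 dits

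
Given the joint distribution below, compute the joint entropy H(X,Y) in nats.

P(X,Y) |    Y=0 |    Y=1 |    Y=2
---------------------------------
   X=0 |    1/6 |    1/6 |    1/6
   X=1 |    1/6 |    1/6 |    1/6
1.7918 nats

Joint entropy is H(X,Y) = -Σ_{x,y} p(x,y) log p(x,y).

Summing over all non-zero entries:
H(X,Y) = -[1/6·log_e(1/6) + 1/6·log_e(1/6) + 1/6·log_e(1/6) + 1/6·log_e(1/6) + 1/6·log_e(1/6) + 1/6·log_e(1/6)]
H(X,Y) = 1.7918 nats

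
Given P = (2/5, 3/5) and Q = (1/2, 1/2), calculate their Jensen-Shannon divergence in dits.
0.0022 dits

Jensen-Shannon divergence is:
JSD(P||Q) = 0.5 × D_KL(P||M) + 0.5 × D_KL(Q||M)
where M = 0.5 × (P + Q) is the mixture distribution.

M = 0.5 × (2/5, 3/5) + 0.5 × (1/2, 1/2) = (9/20, 11/20)

D_KL(P||M) = 0.0022 dits
D_KL(Q||M) = 0.0022 dits

JSD(P||Q) = 0.5 × 0.0022 + 0.5 × 0.0022 = 0.0022 dits

Unlike KL divergence, JSD is symmetric and bounded: 0 ≤ JSD ≤ log(2).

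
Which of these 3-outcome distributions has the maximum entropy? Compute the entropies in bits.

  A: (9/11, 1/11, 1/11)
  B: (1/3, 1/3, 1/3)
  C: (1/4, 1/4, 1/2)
B

For a discrete distribution over n outcomes, entropy is maximized by the uniform distribution.

Computing entropies:
H(A) = 0.8659 bits
H(B) = 1.5850 bits
H(C) = 1.5000 bits

The uniform distribution (where all probabilities equal 1/3) achieves the maximum entropy of log_2(3) = 1.5850 bits.

Distribution B has the highest entropy.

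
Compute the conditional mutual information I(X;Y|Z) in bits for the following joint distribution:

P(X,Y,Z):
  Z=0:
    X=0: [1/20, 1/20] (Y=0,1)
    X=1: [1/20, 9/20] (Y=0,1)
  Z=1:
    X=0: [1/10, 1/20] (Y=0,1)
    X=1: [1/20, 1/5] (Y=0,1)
0.1191 bits

Conditional mutual information: I(X;Y|Z) = H(X|Z) + H(Y|Z) - H(X,Y|Z)

H(Z) = 0.9710
H(X,Z) = 1.7427 → H(X|Z) = 0.7718
H(Y,Z) = 1.7427 → H(Y|Z) = 0.7718
H(X,Y,Z) = 2.3955 → H(X,Y|Z) = 1.4245

I(X;Y|Z) = 0.7718 + 0.7718 - 1.4245 = 0.1191 bits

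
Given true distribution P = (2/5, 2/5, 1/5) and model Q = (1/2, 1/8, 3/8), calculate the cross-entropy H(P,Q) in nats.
1.3052 nats

Cross-entropy: H(P,Q) = -Σ p(x) log q(x)

Alternatively: H(P,Q) = H(P) + D_KL(P||Q)
H(P) = 1.0549 nats
D_KL(P||Q) = 0.2503 nats

H(P,Q) = 1.0549 + 0.2503 = 1.3052 nats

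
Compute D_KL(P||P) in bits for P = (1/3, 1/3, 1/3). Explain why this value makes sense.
0.0000 bits

KL divergence satisfies the Gibbs inequality: D_KL(P||Q) ≥ 0 for all distributions P, Q.

D_KL(P||Q) = Σ p(x) log(p(x)/q(x))
Each term is p(x) × log_2(p(x)/p(x)) = p(x) × log_2(1) = 0, so the sum is 0.
D_KL(P||Q) = 0.0000 bits

When P = Q, the KL divergence is exactly 0, as there is no 'divergence' between identical distributions.

This non-negativity is a fundamental property: relative entropy cannot be negative because it measures how different Q is from P.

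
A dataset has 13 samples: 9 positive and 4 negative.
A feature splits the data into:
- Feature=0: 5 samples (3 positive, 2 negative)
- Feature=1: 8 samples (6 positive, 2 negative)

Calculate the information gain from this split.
0.0178 bits

Information Gain = H(Y) - H(Y|Feature)

Before split:
P(positive) = 9/13 = 0.6923
H(Y) = 0.8905 bits

After split:
Feature=0: H = 0.9710 bits (weight = 5/13)
Feature=1: H = 0.8113 bits (weight = 8/13)
H(Y|Feature) = (5/13)×0.9710 + (8/13)×0.8113 = 0.8727 bits

Information Gain = 0.8905 - 0.8727 = 0.0178 bits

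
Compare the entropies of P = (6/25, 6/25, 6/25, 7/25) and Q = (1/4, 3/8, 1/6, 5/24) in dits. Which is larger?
P

Computing entropies in dits:
H(P) = 0.6010
H(Q) = 0.5819

Distribution P has higher entropy.

Intuition: The distribution closer to uniform (more spread out) has higher entropy.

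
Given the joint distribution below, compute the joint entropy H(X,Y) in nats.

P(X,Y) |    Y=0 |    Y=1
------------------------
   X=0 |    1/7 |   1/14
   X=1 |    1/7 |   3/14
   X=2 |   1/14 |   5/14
1.6308 nats

Joint entropy is H(X,Y) = -Σ_{x,y} p(x,y) log p(x,y).

Summing over all non-zero entries:
H(X,Y) = -[1/7·log_e(1/7) + 1/14·log_e(1/14) + 1/7·log_e(1/7) + 3/14·log_e(3/14) + 1/14·log_e(1/14) + 5/14·log_e(5/14)]
H(X,Y) = 1.6308 nats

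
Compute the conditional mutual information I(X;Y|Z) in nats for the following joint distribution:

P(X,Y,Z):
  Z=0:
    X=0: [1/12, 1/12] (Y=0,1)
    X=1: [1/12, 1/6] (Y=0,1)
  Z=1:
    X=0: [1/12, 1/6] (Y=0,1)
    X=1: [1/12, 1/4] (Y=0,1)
0.0082 nats

Conditional mutual information: I(X;Y|Z) = H(X|Z) + H(Y|Z) - H(X,Y|Z)

H(Z) = 0.6792
H(X,Z) = 1.3580 → H(X|Z) = 0.6788
H(Y,Z) = 1.3086 → H(Y|Z) = 0.6294
H(X,Y,Z) = 1.9792 → H(X,Y|Z) = 1.3000

I(X;Y|Z) = 0.6788 + 0.6294 - 1.3000 = 0.0082 nats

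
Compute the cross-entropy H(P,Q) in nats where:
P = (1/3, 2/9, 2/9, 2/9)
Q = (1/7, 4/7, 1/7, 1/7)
1.6378 nats

Cross-entropy: H(P,Q) = -Σ p(x) log q(x)

Alternatively: H(P,Q) = H(P) + D_KL(P||Q)
H(P) = 1.3689 nats
D_KL(P||Q) = 0.2689 nats

H(P,Q) = 1.3689 + 0.2689 = 1.6378 nats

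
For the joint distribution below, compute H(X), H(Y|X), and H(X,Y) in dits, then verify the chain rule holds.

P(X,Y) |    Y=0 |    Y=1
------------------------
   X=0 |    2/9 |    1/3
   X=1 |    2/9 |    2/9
H(X,Y) = 0.5945, H(X) = 0.2983, H(Y|X) = 0.2962 (all in dits)

Chain rule: H(X,Y) = H(X) + H(Y|X)

Left side — joint entropy directly:
H(X,Y) = -Σ p(x,y) log p(x,y) = 0.5945 dits

Right side — compute H(Y|X) from the conditional distributions:
P(X) = (5/9, 4/9), so H(X) = 0.2983 dits
H(Y|X) = Σ_x P(X=x) · H(Y|X=x):
  P(Y|X=0) = (2/5, 3/5), H(Y|X=0) = 0.2923, weight P(X=0) = 5/9
  P(Y|X=1) = (1/2, 1/2), H(Y|X=1) = 0.3010, weight P(X=1) = 4/9
H(Y|X) = 0.2962 dits

H(X) + H(Y|X) = 0.2983 + 0.2962 = 0.5945 dits

Both sides equal 0.5945 dits. ✓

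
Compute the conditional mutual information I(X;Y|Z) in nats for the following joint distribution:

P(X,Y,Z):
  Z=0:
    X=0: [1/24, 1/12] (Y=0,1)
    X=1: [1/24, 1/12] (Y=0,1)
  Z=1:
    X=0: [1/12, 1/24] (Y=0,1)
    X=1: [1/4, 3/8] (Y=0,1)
0.0150 nats

Conditional mutual information: I(X;Y|Z) = H(X|Z) + H(Y|Z) - H(X,Y|Z)

H(Z) = 0.5623
H(X,Z) = 1.0735 → H(X|Z) = 0.5112
H(Y,Z) = 1.2367 → H(Y|Z) = 0.6743
H(X,Y,Z) = 1.7329 → H(X,Y|Z) = 1.1705

I(X;Y|Z) = 0.5112 + 0.6743 - 1.1705 = 0.0150 nats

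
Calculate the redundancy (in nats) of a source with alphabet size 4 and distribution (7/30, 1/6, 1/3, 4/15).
0.0294 nats

Redundancy measures how far a source is from maximum entropy:
R = H_max - H(X)

Maximum entropy for 4 symbols: H_max = log_e(4) = 1.3863 nats
Actual entropy: H(X) = 1.3569 nats
Redundancy: R = 1.3863 - 1.3569 = 0.0294 nats

This redundancy represents potential for compression: the source could be compressed by 0.0294 nats per symbol.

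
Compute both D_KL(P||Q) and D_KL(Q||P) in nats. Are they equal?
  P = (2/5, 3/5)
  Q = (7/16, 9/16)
D_KL(P||Q) = 0.0029, D_KL(Q||P) = 0.0029

KL divergence is not symmetric: D_KL(P||Q) ≠ D_KL(Q||P) in general.

D_KL(P||Q) = 0.0029 nats
D_KL(Q||P) = 0.0029 nats

In this case they happen to be equal (to 4 decimal places).

This asymmetry is why KL divergence is not a true distance metric.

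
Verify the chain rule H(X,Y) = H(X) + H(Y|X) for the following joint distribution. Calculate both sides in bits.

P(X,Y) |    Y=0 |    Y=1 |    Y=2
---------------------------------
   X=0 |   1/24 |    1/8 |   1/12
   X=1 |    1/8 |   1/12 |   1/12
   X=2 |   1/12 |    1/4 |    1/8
H(X,Y) = 3.0110, H(X) = 1.5343, H(Y|X) = 1.4767 (all in bits)

Chain rule: H(X,Y) = H(X) + H(Y|X)

Left side — joint entropy directly:
H(X,Y) = -Σ p(x,y) log p(x,y) = 3.0110 bits

Right side — compute H(Y|X) from the conditional distributions:
P(X) = (1/4, 7/24, 11/24), so H(X) = 1.5343 bits
H(Y|X) = Σ_x P(X=x) · H(Y|X=x):
  P(Y|X=0) = (1/6, 1/2, 1/3), H(Y|X=0) = 1.4591, weight P(X=0) = 1/4
  P(Y|X=1) = (3/7, 2/7, 2/7), H(Y|X=1) = 1.5567, weight P(X=1) = 7/24
  P(Y|X=2) = (2/11, 6/11, 3/11), H(Y|X=2) = 1.4354, weight P(X=2) = 11/24
H(Y|X) = 1.4767 bits

H(X) + H(Y|X) = 1.5343 + 1.4767 = 3.0110 bits

Both sides equal 3.0110 bits. ✓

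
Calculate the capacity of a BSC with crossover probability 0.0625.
0.6627 bits

For a binary symmetric channel (BSC) with error probability p:
Capacity C = 1 - H(p) bits per symbol

where H(p) = -p log₂(p) - (1-p) log₂(1-p) is the binary entropy function.

H(0.0625) = 0.3373 bits
C = 1 - 0.3373 = 0.6627 bits per symbol

This means we can reliably transmit up to 0.6627 bits of information per channel use.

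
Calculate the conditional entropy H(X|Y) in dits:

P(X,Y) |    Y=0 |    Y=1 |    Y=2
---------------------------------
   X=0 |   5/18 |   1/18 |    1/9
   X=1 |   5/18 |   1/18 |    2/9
0.2928 dits

Using the chain rule: H(X|Y) = H(X,Y) - H(Y)

First, compute H(X,Y) = 0.6997 dits

Marginal P(Y) = (5/9, 1/9, 1/3)
H(Y) = 0.4069 dits

H(X|Y) = H(X,Y) - H(Y) = 0.6997 - 0.4069 = 0.2928 dits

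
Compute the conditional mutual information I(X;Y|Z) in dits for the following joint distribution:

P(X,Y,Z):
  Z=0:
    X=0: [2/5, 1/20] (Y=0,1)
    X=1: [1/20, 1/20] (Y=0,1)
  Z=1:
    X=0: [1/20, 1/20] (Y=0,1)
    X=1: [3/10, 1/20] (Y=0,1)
0.0261 dits

Conditional mutual information: I(X;Y|Z) = H(X|Z) + H(Y|Z) - H(X,Y|Z)

H(Z) = 0.2989
H(X,Z) = 0.5156 → H(X|Z) = 0.2168
H(Y,Z) = 0.5156 → H(Y|Z) = 0.2168
H(X,Y,Z) = 0.7063 → H(X,Y|Z) = 0.4075

I(X;Y|Z) = 0.2168 + 0.2168 - 0.4075 = 0.0261 dits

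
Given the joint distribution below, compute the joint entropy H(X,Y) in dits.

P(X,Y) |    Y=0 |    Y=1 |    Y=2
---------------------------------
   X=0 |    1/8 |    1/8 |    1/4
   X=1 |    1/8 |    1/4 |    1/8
0.7526 dits

Joint entropy is H(X,Y) = -Σ_{x,y} p(x,y) log p(x,y).

Summing over all non-zero entries:
H(X,Y) = -[1/8·log_10(1/8) + 1/8·log_10(1/8) + 1/4·log_10(1/4) + 1/8·log_10(1/8) + 1/4·log_10(1/4) + 1/8·log_10(1/8)]
H(X,Y) = 0.7526 dits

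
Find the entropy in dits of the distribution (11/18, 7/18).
0.2902 dits

Shannon entropy is H(X) = -Σ p(x) log p(x).

For P = (11/18, 7/18):
H = -11/18 × log_10(11/18) -7/18 × log_10(7/18)
H = 0.2902 dits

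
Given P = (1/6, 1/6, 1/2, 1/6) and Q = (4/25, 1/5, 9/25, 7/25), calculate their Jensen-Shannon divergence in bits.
0.0199 bits

Jensen-Shannon divergence is:
JSD(P||Q) = 0.5 × D_KL(P||M) + 0.5 × D_KL(Q||M)
where M = 0.5 × (P + Q) is the mixture distribution.

M = 0.5 × (1/6, 1/6, 1/2, 1/6) + 0.5 × (4/25, 1/5, 9/25, 7/25) = (0.163333, 0.183333, 0.43, 0.223333)

D_KL(P||M) = 0.0204 bits
D_KL(Q||M) = 0.0194 bits

JSD(P||Q) = 0.5 × 0.0204 + 0.5 × 0.0194 = 0.0199 bits

Unlike KL divergence, JSD is symmetric and bounded: 0 ≤ JSD ≤ log(2).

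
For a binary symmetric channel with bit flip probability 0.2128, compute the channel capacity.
0.2532 bits

For a binary symmetric channel (BSC) with error probability p:
Capacity C = 1 - H(p) bits per symbol

where H(p) = -p log₂(p) - (1-p) log₂(1-p) is the binary entropy function.

H(0.2128) = 0.7468 bits
C = 1 - 0.7468 = 0.2532 bits per symbol

This means we can reliably transmit up to 0.2532 bits of information per channel use.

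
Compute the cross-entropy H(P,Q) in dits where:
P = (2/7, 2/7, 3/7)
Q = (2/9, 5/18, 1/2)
0.4746 dits

Cross-entropy: H(P,Q) = -Σ p(x) log q(x)

Alternatively: H(P,Q) = H(P) + D_KL(P||Q)
H(P) = 0.4686 dits
D_KL(P||Q) = 0.0060 dits

H(P,Q) = 0.4686 + 0.0060 = 0.4746 dits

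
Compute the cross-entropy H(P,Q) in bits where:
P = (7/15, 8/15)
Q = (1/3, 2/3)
1.0516 bits

Cross-entropy: H(P,Q) = -Σ p(x) log q(x)

Alternatively: H(P,Q) = H(P) + D_KL(P||Q)
H(P) = 0.9968 bits
D_KL(P||Q) = 0.0548 bits

H(P,Q) = 0.9968 + 0.0548 = 1.0516 bits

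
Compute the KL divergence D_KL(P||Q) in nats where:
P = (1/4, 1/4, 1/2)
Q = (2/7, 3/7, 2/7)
0.1117 nats

KL divergence: D_KL(P||Q) = Σ p(x) log(p(x)/q(x))

Computing term by term:
  x=0: 1/4 × log_e[(1/4)/(2/7)] = 1/4 × -0.1335 = -0.0334
  x=1: 1/4 × log_e[(1/4)/(3/7)] = 1/4 × -0.5390 = -0.1347
  x=2: 1/2 × log_e[(1/2)/(2/7)] = 1/2 × 0.5596 = 0.2798

D_KL(P||Q) = 0.1117 nats

Note: KL divergence is always non-negative and equals 0 iff P = Q.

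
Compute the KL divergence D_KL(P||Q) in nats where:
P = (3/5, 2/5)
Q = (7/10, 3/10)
0.0226 nats

KL divergence: D_KL(P||Q) = Σ p(x) log(p(x)/q(x))

Computing term by term:
  x=0: 3/5 × log_e[(3/5)/(7/10)] = 3/5 × -0.1542 = -0.0925
  x=1: 2/5 × log_e[(2/5)/(3/10)] = 2/5 × 0.2877 = 0.1151

D_KL(P||Q) = 0.0226 nats

Note: KL divergence is always non-negative and equals 0 iff P = Q.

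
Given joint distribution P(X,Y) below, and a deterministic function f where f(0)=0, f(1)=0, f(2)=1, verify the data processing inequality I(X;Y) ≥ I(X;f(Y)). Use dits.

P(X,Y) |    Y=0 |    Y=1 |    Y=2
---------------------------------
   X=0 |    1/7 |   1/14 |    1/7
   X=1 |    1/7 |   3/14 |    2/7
I(X;Y) = 0.0088, I(X;f(Y)) = 0.0004, inequality holds: 0.0088 ≥ 0.0004

Data Processing Inequality: For any Markov chain X → Y → Z, we have I(X;Y) ≥ I(X;Z).

Here Z = f(Y) is a deterministic function of Y, forming X → Y → Z.

Original I(X;Y) = 0.0088 dits

After applying f:
P(X,Z) where Z=f(Y):
- P(X,Z=0) = P(X,Y=0) + P(X,Y=1)
- P(X,Z=1) = P(X,Y=2)

I(X;Z) = I(X;f(Y)) = 0.0004 dits

Verification: 0.0088 ≥ 0.0004 ✓

Information cannot be created by processing; the function f can only lose information about X.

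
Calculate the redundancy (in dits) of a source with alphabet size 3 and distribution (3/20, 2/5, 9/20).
0.0383 dits

Redundancy measures how far a source is from maximum entropy:
R = H_max - H(X)

Maximum entropy for 3 symbols: H_max = log_10(3) = 0.4771 dits
Actual entropy: H(X) = 0.4388 dits
Redundancy: R = 0.4771 - 0.4388 = 0.0383 dits

This redundancy represents potential for compression: the source could be compressed by 0.0383 dits per symbol.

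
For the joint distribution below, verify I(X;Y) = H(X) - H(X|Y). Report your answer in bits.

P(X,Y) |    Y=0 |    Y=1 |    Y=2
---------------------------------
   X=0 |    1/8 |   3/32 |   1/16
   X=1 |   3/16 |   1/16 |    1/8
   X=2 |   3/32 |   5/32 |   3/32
I(X;Y) = 0.0602 bits

Mutual information has multiple equivalent forms:
- I(X;Y) = H(X) - H(X|Y)
- I(X;Y) = H(Y) - H(Y|X)
- I(X;Y) = H(X) + H(Y) - H(X,Y)

Computing all quantities:
H(X) = 1.5749, H(Y) = 1.5671, H(X,Y) = 3.0817
H(X|Y) = 1.5147, H(Y|X) = 1.5068

Verification:
H(X) - H(X|Y) = 1.5749 - 1.5147 = 0.0602
H(Y) - H(Y|X) = 1.5671 - 1.5068 = 0.0602
H(X) + H(Y) - H(X,Y) = 1.5749 + 1.5671 - 3.0817 = 0.0602

All forms give I(X;Y) = 0.0602 bits. ✓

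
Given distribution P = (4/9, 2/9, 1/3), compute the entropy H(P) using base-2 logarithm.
1.5305 bits

Shannon entropy is H(X) = -Σ p(x) log p(x).

For P = (4/9, 2/9, 1/3):
H = -4/9 × log_2(4/9) -2/9 × log_2(2/9) -1/3 × log_2(1/3)
H = 1.5305 bits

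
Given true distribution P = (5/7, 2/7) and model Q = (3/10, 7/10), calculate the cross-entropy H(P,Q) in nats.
0.9619 nats

Cross-entropy: H(P,Q) = -Σ p(x) log q(x)

Alternatively: H(P,Q) = H(P) + D_KL(P||Q)
H(P) = 0.5983 nats
D_KL(P||Q) = 0.3636 nats

H(P,Q) = 0.5983 + 0.3636 = 0.9619 nats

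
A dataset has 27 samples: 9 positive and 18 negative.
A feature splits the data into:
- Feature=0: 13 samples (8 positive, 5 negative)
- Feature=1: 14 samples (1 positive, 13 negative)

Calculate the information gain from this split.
0.2630 bits

Information Gain = H(Y) - H(Y|Feature)

Before split:
P(positive) = 9/27 = 0.3333
H(Y) = 0.9183 bits

After split:
Feature=0: H = 0.9612 bits (weight = 13/27)
Feature=1: H = 0.3712 bits (weight = 14/27)
H(Y|Feature) = (13/27)×0.9612 + (14/27)×0.3712 = 0.6553 bits

Information Gain = 0.9183 - 0.6553 = 0.2630 bits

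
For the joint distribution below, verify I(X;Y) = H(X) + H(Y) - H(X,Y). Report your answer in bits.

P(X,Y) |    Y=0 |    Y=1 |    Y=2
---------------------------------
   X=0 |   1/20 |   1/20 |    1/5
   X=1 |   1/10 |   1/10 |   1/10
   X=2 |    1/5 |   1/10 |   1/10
I(X;Y) = 0.1079 bits

Mutual information has multiple equivalent forms:
- I(X;Y) = H(X) - H(X|Y)
- I(X;Y) = H(Y) - H(Y|X)
- I(X;Y) = H(X) + H(Y) - H(X,Y)

Computing all quantities:
H(X) = 1.5710, H(Y) = 1.5589, H(X,Y) = 3.0219
H(X|Y) = 1.4631, H(Y|X) = 1.4510

Verification:
H(X) - H(X|Y) = 1.5710 - 1.4631 = 0.1079
H(Y) - H(Y|X) = 1.5589 - 1.4510 = 0.1079
H(X) + H(Y) - H(X,Y) = 1.5710 + 1.5589 - 3.0219 = 0.1079

All forms give I(X;Y) = 0.1079 bits. ✓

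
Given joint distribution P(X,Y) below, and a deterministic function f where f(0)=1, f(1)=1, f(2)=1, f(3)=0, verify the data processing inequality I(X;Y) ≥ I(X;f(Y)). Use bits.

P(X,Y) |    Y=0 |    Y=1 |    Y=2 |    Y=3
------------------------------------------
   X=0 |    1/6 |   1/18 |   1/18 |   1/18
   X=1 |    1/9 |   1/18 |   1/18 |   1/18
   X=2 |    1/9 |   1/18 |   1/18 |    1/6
I(X;Y) = 0.0570, I(X;f(Y)) = 0.0521, inequality holds: 0.0570 ≥ 0.0521

Data Processing Inequality: For any Markov chain X → Y → Z, we have I(X;Y) ≥ I(X;Z).

Here Z = f(Y) is a deterministic function of Y, forming X → Y → Z.

Original I(X;Y) = 0.0570 bits

After applying f:
P(X,Z) where Z=f(Y):
- P(X,Z=0) = P(X,Y=3)
- P(X,Z=1) = P(X,Y=0) + P(X,Y=1) + P(X,Y=2)

I(X;Z) = I(X;f(Y)) = 0.0521 bits

Verification: 0.0570 ≥ 0.0521 ✓

Information cannot be created by processing; the function f can only lose information about X.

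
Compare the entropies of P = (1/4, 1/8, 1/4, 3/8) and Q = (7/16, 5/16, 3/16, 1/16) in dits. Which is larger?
P

Computing entropies in dits:
H(P) = 0.5737
H(Q) = 0.5265

Distribution P has higher entropy.

Intuition: The distribution closer to uniform (more spread out) has higher entropy.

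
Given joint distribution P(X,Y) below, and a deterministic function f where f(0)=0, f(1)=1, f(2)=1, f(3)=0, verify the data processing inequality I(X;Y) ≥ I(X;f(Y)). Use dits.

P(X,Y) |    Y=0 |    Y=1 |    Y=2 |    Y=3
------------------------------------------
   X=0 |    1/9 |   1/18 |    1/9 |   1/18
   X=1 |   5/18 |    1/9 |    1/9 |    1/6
I(X;Y) = 0.0082, I(X;f(Y)) = 0.0056, inequality holds: 0.0082 ≥ 0.0056

Data Processing Inequality: For any Markov chain X → Y → Z, we have I(X;Y) ≥ I(X;Z).

Here Z = f(Y) is a deterministic function of Y, forming X → Y → Z.

Original I(X;Y) = 0.0082 dits

After applying f:
P(X,Z) where Z=f(Y):
- P(X,Z=0) = P(X,Y=0) + P(X,Y=3)
- P(X,Z=1) = P(X,Y=1) + P(X,Y=2)

I(X;Z) = I(X;f(Y)) = 0.0056 dits

Verification: 0.0082 ≥ 0.0056 ✓

Information cannot be created by processing; the function f can only lose information about X.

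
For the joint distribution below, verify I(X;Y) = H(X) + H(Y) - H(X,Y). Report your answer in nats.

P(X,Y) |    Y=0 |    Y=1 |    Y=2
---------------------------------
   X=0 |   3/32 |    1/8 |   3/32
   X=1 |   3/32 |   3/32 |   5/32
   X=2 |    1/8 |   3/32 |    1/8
I(X;Y) = 0.0130 nats

Mutual information has multiple equivalent forms:
- I(X;Y) = H(X) - H(X|Y)
- I(X;Y) = H(Y) - H(Y|X)
- I(X;Y) = H(X) + H(Y) - H(X,Y)

Computing all quantities:
H(X) = 1.0976, H(Y) = 1.0948, H(X,Y) = 2.1794
H(X|Y) = 1.0846, H(Y|X) = 1.0818

Verification:
H(X) - H(X|Y) = 1.0976 - 1.0846 = 0.0130
H(Y) - H(Y|X) = 1.0948 - 1.0818 = 0.0130
H(X) + H(Y) - H(X,Y) = 1.0976 + 1.0948 - 2.1794 = 0.0130

All forms give I(X;Y) = 0.0130 nats. ✓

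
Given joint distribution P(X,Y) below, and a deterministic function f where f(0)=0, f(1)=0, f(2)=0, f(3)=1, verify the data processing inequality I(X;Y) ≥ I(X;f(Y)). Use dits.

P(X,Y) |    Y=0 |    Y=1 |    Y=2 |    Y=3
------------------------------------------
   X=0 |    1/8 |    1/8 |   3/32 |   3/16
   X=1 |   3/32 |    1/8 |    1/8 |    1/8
I(X;Y) = 0.0038, I(X;f(Y)) = 0.0019, inequality holds: 0.0038 ≥ 0.0019

Data Processing Inequality: For any Markov chain X → Y → Z, we have I(X;Y) ≥ I(X;Z).

Here Z = f(Y) is a deterministic function of Y, forming X → Y → Z.

Original I(X;Y) = 0.0038 dits

After applying f:
P(X,Z) where Z=f(Y):
- P(X,Z=0) = P(X,Y=0) + P(X,Y=1) + P(X,Y=2)
- P(X,Z=1) = P(X,Y=3)

I(X;Z) = I(X;f(Y)) = 0.0019 dits

Verification: 0.0038 ≥ 0.0019 ✓

Information cannot be created by processing; the function f can only lose information about X.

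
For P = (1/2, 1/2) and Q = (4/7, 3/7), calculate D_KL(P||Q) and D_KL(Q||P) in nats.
D_KL(P||Q) = 0.0103, D_KL(Q||P) = 0.0102

KL divergence is not symmetric: D_KL(P||Q) ≠ D_KL(Q||P) in general.

D_KL(P||Q) = 0.0103 nats
D_KL(Q||P) = 0.0102 nats

No, they are not equal!

This asymmetry is why KL divergence is not a true distance metric.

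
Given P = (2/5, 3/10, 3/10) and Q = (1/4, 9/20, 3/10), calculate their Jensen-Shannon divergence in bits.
0.0235 bits

Jensen-Shannon divergence is:
JSD(P||Q) = 0.5 × D_KL(P||M) + 0.5 × D_KL(Q||M)
where M = 0.5 × (P + Q) is the mixture distribution.

M = 0.5 × (2/5, 3/10, 3/10) + 0.5 × (1/4, 9/20, 3/10) = (13/40, 3/8, 3/10)

D_KL(P||M) = 0.0232 bits
D_KL(Q||M) = 0.0237 bits

JSD(P||Q) = 0.5 × 0.0232 + 0.5 × 0.0237 = 0.0235 bits

Unlike KL divergence, JSD is symmetric and bounded: 0 ≤ JSD ≤ log(2).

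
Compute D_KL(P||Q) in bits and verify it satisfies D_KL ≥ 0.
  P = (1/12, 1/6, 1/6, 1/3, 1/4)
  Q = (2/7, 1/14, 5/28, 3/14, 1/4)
0.2515 bits

KL divergence satisfies the Gibbs inequality: D_KL(P||Q) ≥ 0 for all distributions P, Q.

D_KL(P||Q) = Σ p(x) log(p(x)/q(x))
Term by term:
  x=0: 1/12 × log_2[(1/12)/(2/7)] = -0.1481
  x=1: 1/6 × log_2[(1/6)/(1/14)] = 0.2037
  x=2: 1/6 × log_2[(1/6)/(5/28)] = -0.0166
  x=3: 1/3 × log_2[(1/3)/(3/14)] = 0.2125
  x=4: 1/4 × log_2[(1/4)/(1/4)] = 0.0000
D_KL(P||Q) = 0.2515 bits

D_KL(P||Q) = 0.2515 ≥ 0 ✓

This non-negativity is a fundamental property: relative entropy cannot be negative because it measures how different Q is from P.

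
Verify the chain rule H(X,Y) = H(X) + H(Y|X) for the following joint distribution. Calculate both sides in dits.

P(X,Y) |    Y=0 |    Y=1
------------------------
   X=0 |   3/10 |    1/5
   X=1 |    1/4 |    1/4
H(X,Y) = 0.5977, H(X) = 0.3010, H(Y|X) = 0.2967 (all in dits)

Chain rule: H(X,Y) = H(X) + H(Y|X)

Left side — joint entropy directly:
H(X,Y) = -Σ p(x,y) log p(x,y) = 0.5977 dits

Right side — compute H(Y|X) from the conditional distributions:
P(X) = (1/2, 1/2), so H(X) = 0.3010 dits
H(Y|X) = Σ_x P(X=x) · H(Y|X=x):
  P(Y|X=0) = (3/5, 2/5), H(Y|X=0) = 0.2923, weight P(X=0) = 1/2
  P(Y|X=1) = (1/2, 1/2), H(Y|X=1) = 0.3010, weight P(X=1) = 1/2
H(Y|X) = 0.2967 dits

H(X) + H(Y|X) = 0.3010 + 0.2967 = 0.5977 dits

Both sides equal 0.5977 dits. ✓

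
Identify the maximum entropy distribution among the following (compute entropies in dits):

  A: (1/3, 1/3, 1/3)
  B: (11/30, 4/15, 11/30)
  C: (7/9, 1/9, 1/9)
A

For a discrete distribution over n outcomes, entropy is maximized by the uniform distribution.

Computing entropies:
H(A) = 0.4771 dits
H(B) = 0.4726 dits
H(C) = 0.2969 dits

The uniform distribution (where all probabilities equal 1/3) achieves the maximum entropy of log_10(3) = 0.4771 dits.

Distribution A has the highest entropy.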